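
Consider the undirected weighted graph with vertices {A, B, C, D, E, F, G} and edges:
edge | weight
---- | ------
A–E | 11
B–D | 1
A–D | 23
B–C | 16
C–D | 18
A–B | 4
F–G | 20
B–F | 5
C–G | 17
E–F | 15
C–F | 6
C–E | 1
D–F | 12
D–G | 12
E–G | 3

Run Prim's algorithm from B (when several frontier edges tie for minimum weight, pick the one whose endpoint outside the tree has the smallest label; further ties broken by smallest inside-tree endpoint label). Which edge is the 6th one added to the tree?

E-G

Prim, starting at B.
Step 1: cheapest edge leaving the tree is B–D (1); add D.
Step 2: cheapest edge leaving the tree is A–B (4); add A.
Step 3: cheapest edge leaving the tree is B–F (5); add F.
Step 4: cheapest edge leaving the tree is C–F (6); add C.
Step 5: cheapest edge leaving the tree is C–E (1); add E.
Step 6: cheapest edge leaving the tree is E–G (3); add G.
The 6th edge added is E–G.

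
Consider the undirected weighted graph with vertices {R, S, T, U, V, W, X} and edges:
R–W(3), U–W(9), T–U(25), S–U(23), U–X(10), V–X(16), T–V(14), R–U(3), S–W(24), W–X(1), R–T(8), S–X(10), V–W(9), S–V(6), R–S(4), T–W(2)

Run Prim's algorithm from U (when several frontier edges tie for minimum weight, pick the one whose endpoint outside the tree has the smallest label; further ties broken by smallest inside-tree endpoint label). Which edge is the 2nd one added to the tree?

Grow the tree from U using Prim:
Step 1: cheapest edge leaving the tree is R–U (3); add R.
Step 2: cheapest edge leaving the tree is R–W (3); add W.
Step 3: cheapest edge leaving the tree is W–X (1); add X.
Step 4: cheapest edge leaving the tree is T–W (2); add T.
Step 5: cheapest edge leaving the tree is R–S (4); add S.
Step 6: cheapest edge leaving the tree is S–V (6); add V.
The 2nd edge added is R–W.

R-W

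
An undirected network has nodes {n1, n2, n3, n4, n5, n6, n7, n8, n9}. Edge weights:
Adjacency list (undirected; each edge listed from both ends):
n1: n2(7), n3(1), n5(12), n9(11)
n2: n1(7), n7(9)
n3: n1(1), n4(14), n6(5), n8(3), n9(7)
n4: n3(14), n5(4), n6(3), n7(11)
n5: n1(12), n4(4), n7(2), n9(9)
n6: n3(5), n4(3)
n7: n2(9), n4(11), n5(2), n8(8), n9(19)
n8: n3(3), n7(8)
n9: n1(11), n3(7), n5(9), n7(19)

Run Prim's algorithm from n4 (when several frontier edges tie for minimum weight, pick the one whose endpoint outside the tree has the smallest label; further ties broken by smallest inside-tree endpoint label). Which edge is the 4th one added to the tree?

Prim's algorithm from n4:
Step 1: cheapest edge leaving the tree is n4 n6 (3); add n6.
Step 2: cheapest edge leaving the tree is n4 n5 (4); add n5.
Step 3: cheapest edge leaving the tree is n5 n7 (2); add n7.
Step 4: cheapest edge leaving the tree is n3 n6 (5); add n3.
Step 5: cheapest edge leaving the tree is n1 n3 (1); add n1.
Step 6: cheapest edge leaving the tree is n3 n8 (3); add n8.
Step 7: cheapest edge leaving the tree is n1 n2 (7); add n2.
Step 8: cheapest edge leaving the tree is n3 n9 (7); add n9.
The 4th edge added is n3 n6.

n3-n6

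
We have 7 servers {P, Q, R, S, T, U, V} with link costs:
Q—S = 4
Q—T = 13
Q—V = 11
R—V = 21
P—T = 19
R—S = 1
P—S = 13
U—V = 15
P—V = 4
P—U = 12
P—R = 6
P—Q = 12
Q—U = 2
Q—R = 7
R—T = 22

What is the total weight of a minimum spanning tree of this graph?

Kruskal: consider edges lightest-first.
R—S (1): add — endpoints in different components.
Q—U (2): add — endpoints in different components.
P—V (4): add — endpoints in different components.
Q—S (4): add — endpoints in different components.
P—R (6): add — endpoints in different components.
Q—R (7): skip — R and Q already connected.
Q—V (11): skip — V and Q already connected.
P—Q (12): skip — P and Q already connected.
P—U (12): skip — P and U already connected.
P—S (13): skip — P and S already connected.
Q—T (13): add — endpoints in different components.
MST edges: R—S, Q—U, P—V, Q—S, P—R, Q—T; total weight 1+2+4+4+6+13 = 30.

30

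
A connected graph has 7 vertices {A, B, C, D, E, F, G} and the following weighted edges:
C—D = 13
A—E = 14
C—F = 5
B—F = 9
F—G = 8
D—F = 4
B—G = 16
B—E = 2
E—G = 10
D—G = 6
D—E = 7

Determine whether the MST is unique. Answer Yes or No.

Yes

Kruskal's algorithm — process edges by increasing weight (ties by edge label):
B—E (2): add. Components now {A} {B,E} {C} {D} {F} {G}
D—F (4): add. Components now {A} {B,E} {C} {D,F} {G}
C—F (5): add. Components now {A} {B,E} {C,D,F} {G}
D—G (6): add. Components now {A} {B,E} {C,D,F,G}
D—E (7): add. Components now {A} {B,C,D,E,F,G}
F—G (8): skip — F and G already connected.
B—F (9): skip — B and F already connected.
E—G (10): skip — E and G already connected.
C—D (13): skip — C and D already connected.
A—E (14): add. Components now {A,B,C,D,E,F,G}
Every non-tree edge has weight strictly greater than the heaviest edge on the tree path between its endpoints, so the MST is unique.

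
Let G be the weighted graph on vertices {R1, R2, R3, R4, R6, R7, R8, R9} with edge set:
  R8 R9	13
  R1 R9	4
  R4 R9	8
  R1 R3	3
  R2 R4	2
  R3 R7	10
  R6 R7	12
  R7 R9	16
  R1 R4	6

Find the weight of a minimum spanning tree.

Kruskal's algorithm — process edges by increasing weight (ties by edge label):
R2 R4 (2): add — endpoints in different components.
R1 R3 (3): add — endpoints in different components.
R1 R9 (4): add — endpoints in different components.
R1 R4 (6): add — endpoints in different components.
R4 R9 (8): skip — R4 and R9 already connected.
R3 R7 (10): add — endpoints in different components.
R6 R7 (12): add — endpoints in different components.
R8 R9 (13): add — endpoints in different components.
MST edges: R2 R4, R1 R3, R1 R9, R1 R4, R3 R7, R6 R7, R8 R9; total weight 2+3+4+6+10+12+13 = 50.

50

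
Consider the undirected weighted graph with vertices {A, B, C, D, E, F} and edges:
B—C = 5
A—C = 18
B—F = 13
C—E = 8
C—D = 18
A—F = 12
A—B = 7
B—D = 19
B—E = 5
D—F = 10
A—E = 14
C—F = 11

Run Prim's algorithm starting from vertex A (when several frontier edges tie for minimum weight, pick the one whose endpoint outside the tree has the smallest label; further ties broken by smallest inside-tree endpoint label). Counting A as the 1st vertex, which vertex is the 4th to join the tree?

Grow the tree from A using Prim:
Step 1: frontier [A—B 7, A—F 12, A—E 14, A—C 18] → take A—B (7); add B.
Step 2: frontier [A—F 12, A—E 14, A—C 18, B—C 5, B—E 5, B—F 13, B—D 19] → take B—C (5); add C.
Step 3: frontier [A—F 12, A—E 14, B—E 5, B—F 13, B—D 19, C—E 8, C—F 11, C—D 18] → take B—E (5); add E.
Step 4: frontier [A—F 12, B—F 13, B—D 19, C—F 11, C—D 18] → take C—F (11); add F.
Step 5: frontier [B—D 19, C—D 18, D—F 10] → take D—F (10); add D.
Vertex order: A, B, C, E, F, D. The 4th vertex is E.

E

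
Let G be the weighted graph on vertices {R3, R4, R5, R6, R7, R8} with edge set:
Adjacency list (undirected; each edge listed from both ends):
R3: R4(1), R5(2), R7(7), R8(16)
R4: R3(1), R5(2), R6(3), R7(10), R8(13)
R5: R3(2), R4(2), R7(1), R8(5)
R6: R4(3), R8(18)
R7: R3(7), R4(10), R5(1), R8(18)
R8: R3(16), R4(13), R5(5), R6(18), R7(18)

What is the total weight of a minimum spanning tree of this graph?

12

Kruskal's algorithm — process edges by increasing weight (ties by edge label):
R3 R4 (1): add — endpoints in different components.
R5 R7 (1): add — endpoints in different components.
R3 R5 (2): add — endpoints in different components.
R4 R5 (2): skip — R4 and R5 already connected.
R4 R6 (3): add — endpoints in different components.
R5 R8 (5): add — endpoints in different components.
MST edges: R3 R4, R5 R7, R3 R5, R4 R6, R5 R8; total weight 1+1+2+3+5 = 12.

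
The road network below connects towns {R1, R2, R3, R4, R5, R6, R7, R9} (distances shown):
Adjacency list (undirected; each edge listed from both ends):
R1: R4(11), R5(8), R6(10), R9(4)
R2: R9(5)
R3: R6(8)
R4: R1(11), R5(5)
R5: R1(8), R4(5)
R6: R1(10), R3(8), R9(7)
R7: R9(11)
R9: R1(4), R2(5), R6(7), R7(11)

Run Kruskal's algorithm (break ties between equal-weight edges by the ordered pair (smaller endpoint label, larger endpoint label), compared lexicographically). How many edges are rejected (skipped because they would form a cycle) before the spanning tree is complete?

2

Kruskal's algorithm — process edges by increasing weight (ties by edge label):
R1-R9 (4): add — endpoints in different components.
R2-R9 (5): add — endpoints in different components.
R4-R5 (5): add — endpoints in different components.
R6-R9 (7): add — endpoints in different components.
R1-R5 (8): add — endpoints in different components.
R3-R6 (8): add — endpoints in different components.
R1-R6 (10): skip — R1 and R6 already connected.
R1-R4 (11): skip — R1 and R4 already connected.
R7-R9 (11): add — endpoints in different components.
Edges rejected before the tree was complete: 2.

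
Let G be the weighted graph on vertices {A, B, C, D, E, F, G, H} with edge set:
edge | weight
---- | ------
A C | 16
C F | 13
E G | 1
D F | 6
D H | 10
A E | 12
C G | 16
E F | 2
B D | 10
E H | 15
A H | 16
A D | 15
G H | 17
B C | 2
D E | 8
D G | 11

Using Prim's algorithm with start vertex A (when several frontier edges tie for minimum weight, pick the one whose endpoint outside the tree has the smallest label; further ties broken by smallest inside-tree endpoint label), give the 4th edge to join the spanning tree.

Grow the tree from A using Prim:
Step 1: cheapest edge leaving the tree is A E (12); add E.
Step 2: cheapest edge leaving the tree is E G (1); add G.
Step 3: cheapest edge leaving the tree is E F (2); add F.
Step 4: cheapest edge leaving the tree is D F (6); add D.
Step 5: cheapest edge leaving the tree is B D (10); add B.
Step 6: cheapest edge leaving the tree is B C (2); add C.
Step 7: cheapest edge leaving the tree is D H (10); add H.
The 4th edge added is D F.

D-F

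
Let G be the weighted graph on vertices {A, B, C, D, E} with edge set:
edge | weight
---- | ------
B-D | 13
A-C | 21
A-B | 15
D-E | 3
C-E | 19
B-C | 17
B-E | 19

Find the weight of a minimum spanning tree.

Sort edges by weight, then run Kruskal:
D-E (3): add — endpoints in different components.
B-D (13): add — endpoints in different components.
A-B (15): add — endpoints in different components.
B-C (17): add — endpoints in different components.
MST edges: D-E, B-D, A-B, B-C; total weight 3+13+15+17 = 48.

48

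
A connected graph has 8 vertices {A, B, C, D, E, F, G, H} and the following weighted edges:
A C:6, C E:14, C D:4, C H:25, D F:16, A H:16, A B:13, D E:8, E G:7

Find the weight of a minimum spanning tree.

Kruskal's algorithm — process edges by increasing weight (ties by edge label):
C D (4): add — endpoints in different components.
A C (6): add — endpoints in different components.
E G (7): add — endpoints in different components.
D E (8): add — endpoints in different components.
A B (13): add — endpoints in different components.
C E (14): skip — C and E already connected.
A H (16): add — endpoints in different components.
D F (16): add — endpoints in different components.
MST edges: C D, A C, E G, D E, A B, A H, D F; total weight 4+6+7+8+13+16+16 = 70.

70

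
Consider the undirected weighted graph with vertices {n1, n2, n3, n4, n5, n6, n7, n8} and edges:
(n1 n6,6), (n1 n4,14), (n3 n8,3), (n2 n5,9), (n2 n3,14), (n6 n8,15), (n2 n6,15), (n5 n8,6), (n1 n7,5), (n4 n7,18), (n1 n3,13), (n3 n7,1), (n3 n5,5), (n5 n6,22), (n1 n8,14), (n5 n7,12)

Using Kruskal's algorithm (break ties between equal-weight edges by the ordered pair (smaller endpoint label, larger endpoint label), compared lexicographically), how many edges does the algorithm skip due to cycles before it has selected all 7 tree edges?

3

Sort edges by weight, then run Kruskal:
n3 n7 (1): add — endpoints in different components.
n3 n8 (3): add — endpoints in different components.
n1 n7 (5): add — endpoints in different components.
n3 n5 (5): add — endpoints in different components.
n1 n6 (6): add — endpoints in different components.
n5 n8 (6): skip — n5 and n8 already connected.
n2 n5 (9): add — endpoints in different components.
n5 n7 (12): skip — n5 and n7 already connected.
n1 n3 (13): skip — n3 and n1 already connected.
n1 n4 (14): add — endpoints in different components.
Edges rejected before the tree was complete: 3.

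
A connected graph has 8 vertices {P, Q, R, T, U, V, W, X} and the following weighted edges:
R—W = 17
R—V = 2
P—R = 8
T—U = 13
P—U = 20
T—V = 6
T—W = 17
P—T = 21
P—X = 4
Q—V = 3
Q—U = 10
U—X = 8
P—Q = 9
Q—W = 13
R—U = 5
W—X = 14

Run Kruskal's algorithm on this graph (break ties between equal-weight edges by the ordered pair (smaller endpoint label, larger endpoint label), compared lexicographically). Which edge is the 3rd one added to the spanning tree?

Sort edges by weight, then run Kruskal:
R—V (2): add — endpoints in different components.
Q—V (3): add — endpoints in different components.
P—X (4): add — endpoints in different components.
R—U (5): add — endpoints in different components.
T—V (6): add — endpoints in different components.
P—R (8): add — endpoints in different components.
U—X (8): skip — X and U already connected.
P—Q (9): skip — Q and P already connected.
Q—U (10): skip — Q and U already connected.
Q—W (13): add — endpoints in different components.
The 3rd edge added is P—X.

P-X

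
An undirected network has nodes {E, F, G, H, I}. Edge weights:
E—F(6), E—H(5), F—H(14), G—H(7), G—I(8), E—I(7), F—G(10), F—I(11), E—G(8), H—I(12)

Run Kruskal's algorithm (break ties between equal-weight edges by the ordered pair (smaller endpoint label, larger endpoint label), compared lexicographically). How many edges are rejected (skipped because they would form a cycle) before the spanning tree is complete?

Kruskal: consider edges lightest-first.
E—H (5): add — endpoints in different components.
E—F (6): add — endpoints in different components.
E—I (7): add — endpoints in different components.
G—H (7): add — endpoints in different components.
Edges rejected before the tree was complete: 0.

0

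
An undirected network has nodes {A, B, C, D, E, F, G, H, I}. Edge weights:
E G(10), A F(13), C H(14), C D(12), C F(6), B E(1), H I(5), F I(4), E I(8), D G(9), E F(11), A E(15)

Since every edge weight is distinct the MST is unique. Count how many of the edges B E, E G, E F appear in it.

Kruskal's algorithm — process edges by increasing weight (ties by edge label):
B E (1): add — endpoints in different components.
F I (4): add — endpoints in different components.
H I (5): add — endpoints in different components.
C F (6): add — endpoints in different components.
E I (8): add — endpoints in different components.
D G (9): add — endpoints in different components.
E G (10): add — endpoints in different components.
E F (11): skip — E and F already connected.
C D (12): skip — C and D already connected.
A F (13): add — endpoints in different components.
MST edge set: {B E, F I, H I, C F, E I, D G, E G, A F}.
Of the listed edges, {B E, E G} are in the MST → 2.

2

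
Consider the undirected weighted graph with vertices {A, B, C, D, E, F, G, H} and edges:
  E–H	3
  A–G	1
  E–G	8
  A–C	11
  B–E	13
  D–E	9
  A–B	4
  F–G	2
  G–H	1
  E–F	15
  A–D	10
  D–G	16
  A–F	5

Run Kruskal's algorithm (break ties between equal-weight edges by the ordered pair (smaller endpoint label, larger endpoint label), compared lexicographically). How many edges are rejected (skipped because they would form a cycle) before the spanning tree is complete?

Sort edges by weight, then run Kruskal:
A–G (1): add — endpoints in different components.
G–H (1): add — endpoints in different components.
F–G (2): add — endpoints in different components.
E–H (3): add — endpoints in different components.
A–B (4): add — endpoints in different components.
A–F (5): skip — A and F already connected.
E–G (8): skip — E and G already connected.
D–E (9): add — endpoints in different components.
A–D (10): skip — A and D already connected.
A–C (11): add — endpoints in different components.
Edges rejected before the tree was complete: 3.

3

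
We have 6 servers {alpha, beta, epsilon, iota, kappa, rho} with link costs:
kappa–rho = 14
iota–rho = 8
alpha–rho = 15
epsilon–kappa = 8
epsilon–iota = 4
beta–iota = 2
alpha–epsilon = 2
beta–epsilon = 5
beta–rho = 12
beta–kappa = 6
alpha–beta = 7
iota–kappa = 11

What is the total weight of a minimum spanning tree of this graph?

Sort edges by weight, then run Kruskal:
alpha–epsilon (2): add — endpoints in different components.
beta–iota (2): add — endpoints in different components.
epsilon–iota (4): add — endpoints in different components.
beta–epsilon (5): skip — beta and epsilon already connected.
beta–kappa (6): add — endpoints in different components.
alpha–beta (7): skip — beta and alpha already connected.
epsilon–kappa (8): skip — kappa and epsilon already connected.
iota–rho (8): add — endpoints in different components.
MST edges: alpha–epsilon, beta–iota, epsilon–iota, beta–kappa, iota–rho; total weight 2+2+4+6+8 = 22.

22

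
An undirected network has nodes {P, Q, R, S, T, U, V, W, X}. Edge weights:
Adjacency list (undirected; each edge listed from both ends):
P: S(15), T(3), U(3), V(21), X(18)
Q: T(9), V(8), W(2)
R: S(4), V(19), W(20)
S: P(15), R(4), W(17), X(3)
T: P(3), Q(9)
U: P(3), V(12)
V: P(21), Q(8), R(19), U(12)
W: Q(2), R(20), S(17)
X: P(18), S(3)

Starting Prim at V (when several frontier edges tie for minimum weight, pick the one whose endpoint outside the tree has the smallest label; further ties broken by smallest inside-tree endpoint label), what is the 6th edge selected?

Prim, starting at V.
Step 1: frontier [Q—V 8, U—V 12, R—V 19, P—V 21] → take Q—V (8); add Q.
Step 2: frontier [Q—W 2, Q—T 9, U—V 12, R—V 19, P—V 21] → take Q—W (2); add W.
Step 3: frontier [Q—T 9, U—V 12, R—V 19, P—V 21, S—W 17, R—W 20] → take Q—T (9); add T.
Step 4: frontier [P—T 3, U—V 12, R—V 19, P—V 21, S—W 17, R—W 20] → take P—T (3); add P.
Step 5: frontier [P—U 3, P—S 15, P—X 18, U—V 12, R—V 19, S—W 17, R—W 20] → take P—U (3); add U.
Step 6: frontier [P—S 15, P—X 18, R—V 19, S—W 17, R—W 20] → take P—S (15); add S.
Step 7: frontier [P—X 18, S—X 3, R—S 4, R—V 19, R—W 20] → take S—X (3); add X.
Step 8: frontier [R—S 4, R—V 19, R—W 20] → take R—S (4); add R.
The 6th edge added is P—S.

P-S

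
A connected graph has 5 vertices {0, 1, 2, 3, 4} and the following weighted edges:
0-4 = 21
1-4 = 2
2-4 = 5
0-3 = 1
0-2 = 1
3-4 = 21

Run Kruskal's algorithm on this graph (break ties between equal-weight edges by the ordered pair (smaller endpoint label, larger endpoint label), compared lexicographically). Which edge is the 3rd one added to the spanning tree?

1-4

Kruskal: consider edges lightest-first.
0-2 (1): add. Components now {0,2} {1} {3} {4}
0-3 (1): add. Components now {0,2,3} {1} {4}
1-4 (2): add. Components now {0,2,3} {1,4}
2-4 (5): add. Components now {0,1,2,3,4}
The 3rd edge added is 1-4.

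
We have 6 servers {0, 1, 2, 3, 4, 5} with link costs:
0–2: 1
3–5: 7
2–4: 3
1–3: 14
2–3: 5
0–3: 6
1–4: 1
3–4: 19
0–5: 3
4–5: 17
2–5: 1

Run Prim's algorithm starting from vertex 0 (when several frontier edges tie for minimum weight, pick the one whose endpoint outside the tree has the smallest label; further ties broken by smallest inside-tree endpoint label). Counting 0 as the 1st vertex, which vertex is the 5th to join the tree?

Grow the tree from 0 using Prim:
Step 1: cheapest edge leaving the tree is 0–2 (1); add 2.
Step 2: cheapest edge leaving the tree is 2–5 (1); add 5.
Step 3: cheapest edge leaving the tree is 2–4 (3); add 4.
Step 4: cheapest edge leaving the tree is 1–4 (1); add 1.
Step 5: cheapest edge leaving the tree is 2–3 (5); add 3.
Vertex order: 0, 2, 5, 4, 1, 3. The 5th vertex is 1.

1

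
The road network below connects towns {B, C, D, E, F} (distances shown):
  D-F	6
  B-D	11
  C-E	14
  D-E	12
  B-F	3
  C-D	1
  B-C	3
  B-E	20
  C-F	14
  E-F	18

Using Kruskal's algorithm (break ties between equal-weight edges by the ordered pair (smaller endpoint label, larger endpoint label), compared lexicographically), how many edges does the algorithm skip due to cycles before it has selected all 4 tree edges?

2

Kruskal: consider edges lightest-first.
C-D (1): add. Components now {B} {C,D} {E} {F}
B-C (3): add. Components now {B,C,D} {E} {F}
B-F (3): add. Components now {B,C,D,F} {E}
D-F (6): skip — D and F already connected.
B-D (11): skip — B and D already connected.
D-E (12): add. Components now {B,C,D,E,F}
Edges rejected before the tree was complete: 2.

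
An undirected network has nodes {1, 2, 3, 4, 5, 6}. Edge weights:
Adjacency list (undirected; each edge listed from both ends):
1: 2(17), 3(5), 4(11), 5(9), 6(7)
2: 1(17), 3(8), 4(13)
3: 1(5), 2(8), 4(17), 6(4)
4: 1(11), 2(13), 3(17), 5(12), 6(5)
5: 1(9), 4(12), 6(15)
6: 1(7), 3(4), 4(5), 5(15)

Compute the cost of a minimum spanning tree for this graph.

31

Kruskal: consider edges lightest-first.
3-6 (4): add. Components now {1} {2} {3,6} {4} {5}
1-3 (5): add. Components now {1,3,6} {2} {4} {5}
4-6 (5): add. Components now {1,3,4,6} {2} {5}
1-6 (7): skip — 1 and 6 already connected.
2-3 (8): add. Components now {1,2,3,4,6} {5}
1-5 (9): add. Components now {1,2,3,4,5,6}
MST edges: 3-6, 1-3, 4-6, 2-3, 1-5; total weight 4+5+5+8+9 = 31.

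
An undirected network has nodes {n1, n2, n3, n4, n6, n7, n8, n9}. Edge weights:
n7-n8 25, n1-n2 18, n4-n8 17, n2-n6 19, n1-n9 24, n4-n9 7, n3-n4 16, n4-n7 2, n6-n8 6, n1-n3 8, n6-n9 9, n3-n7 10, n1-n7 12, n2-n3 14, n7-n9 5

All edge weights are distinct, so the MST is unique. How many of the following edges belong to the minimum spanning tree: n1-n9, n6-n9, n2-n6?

Kruskal: consider edges lightest-first.
n4-n7 (2): add — endpoints in different components.
n7-n9 (5): add — endpoints in different components.
n6-n8 (6): add — endpoints in different components.
n4-n9 (7): skip — n4 and n9 already connected.
n1-n3 (8): add — endpoints in different components.
n6-n9 (9): add — endpoints in different components.
n3-n7 (10): add — endpoints in different components.
n1-n7 (12): skip — n1 and n7 already connected.
n2-n3 (14): add — endpoints in different components.
MST edge set: {n4-n7, n7-n9, n6-n8, n1-n3, n6-n9, n3-n7, n2-n3}.
Of the listed edges, {n6-n9} are in the MST → 1.

1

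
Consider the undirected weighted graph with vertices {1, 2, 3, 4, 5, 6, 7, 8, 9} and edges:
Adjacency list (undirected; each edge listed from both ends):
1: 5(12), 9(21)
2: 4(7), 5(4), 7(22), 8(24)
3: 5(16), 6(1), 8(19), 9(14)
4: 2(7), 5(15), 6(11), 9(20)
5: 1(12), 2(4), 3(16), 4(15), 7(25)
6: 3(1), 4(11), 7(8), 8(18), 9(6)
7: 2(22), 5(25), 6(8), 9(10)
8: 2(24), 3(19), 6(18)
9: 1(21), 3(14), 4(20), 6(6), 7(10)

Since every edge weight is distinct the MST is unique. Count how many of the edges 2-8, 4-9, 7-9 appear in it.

0

Kruskal's algorithm — process edges by increasing weight (ties by edge label):
3-6 (1): add — endpoints in different components.
2-5 (4): add — endpoints in different components.
6-9 (6): add — endpoints in different components.
2-4 (7): add — endpoints in different components.
6-7 (8): add — endpoints in different components.
7-9 (10): skip — 7 and 9 already connected.
4-6 (11): add — endpoints in different components.
1-5 (12): add — endpoints in different components.
3-9 (14): skip — 3 and 9 already connected.
4-5 (15): skip — 4 and 5 already connected.
3-5 (16): skip — 3 and 5 already connected.
6-8 (18): add — endpoints in different components.
MST edge set: {3-6, 2-5, 6-9, 2-4, 6-7, 4-6, 1-5, 6-8}.
Of the listed edges, {} are in the MST → 0.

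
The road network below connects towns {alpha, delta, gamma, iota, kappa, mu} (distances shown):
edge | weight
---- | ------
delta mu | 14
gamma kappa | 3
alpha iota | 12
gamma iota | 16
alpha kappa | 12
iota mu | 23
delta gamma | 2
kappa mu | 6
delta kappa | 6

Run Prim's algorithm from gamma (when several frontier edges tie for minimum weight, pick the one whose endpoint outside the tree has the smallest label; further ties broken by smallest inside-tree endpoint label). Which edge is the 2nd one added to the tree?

Grow the tree from gamma using Prim:
Step 1: frontier [delta gamma 2, gamma kappa 3, gamma iota 16] → take delta gamma (2); add delta.
Step 2: frontier [delta kappa 6, delta mu 14, gamma kappa 3, gamma iota 16] → take gamma kappa (3); add kappa.
Step 3: frontier [delta mu 14, gamma iota 16, kappa mu 6, alpha kappa 12] → take kappa mu (6); add mu.
Step 4: frontier [gamma iota 16, alpha kappa 12, iota mu 23] → take alpha kappa (12); add alpha.
Step 5: frontier [alpha iota 12, gamma iota 16, iota mu 23] → take alpha iota (12); add iota.
The 2nd edge added is gamma kappa.

gamma-kappa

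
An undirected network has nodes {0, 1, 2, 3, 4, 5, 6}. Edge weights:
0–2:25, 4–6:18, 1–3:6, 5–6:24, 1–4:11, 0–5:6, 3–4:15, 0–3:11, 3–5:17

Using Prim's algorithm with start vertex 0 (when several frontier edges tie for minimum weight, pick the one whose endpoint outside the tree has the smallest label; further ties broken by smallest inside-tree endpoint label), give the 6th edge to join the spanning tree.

0-2

Grow the tree from 0 using Prim:
Step 1: cheapest edge leaving the tree is 0–5 (6); add 5.
Step 2: cheapest edge leaving the tree is 0–3 (11); add 3.
Step 3: cheapest edge leaving the tree is 1–3 (6); add 1.
Step 4: cheapest edge leaving the tree is 1–4 (11); add 4.
Step 5: cheapest edge leaving the tree is 4–6 (18); add 6.
Step 6: cheapest edge leaving the tree is 0–2 (25); add 2.
The 6th edge added is 0–2.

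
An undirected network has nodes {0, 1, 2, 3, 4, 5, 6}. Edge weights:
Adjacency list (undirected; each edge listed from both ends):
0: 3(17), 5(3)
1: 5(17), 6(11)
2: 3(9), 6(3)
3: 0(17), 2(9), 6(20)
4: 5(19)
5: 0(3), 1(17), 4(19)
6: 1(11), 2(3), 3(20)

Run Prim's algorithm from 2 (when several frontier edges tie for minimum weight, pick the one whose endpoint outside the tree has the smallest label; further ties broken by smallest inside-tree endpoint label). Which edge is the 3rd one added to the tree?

Prim, starting at 2.
Step 1: cheapest edge leaving the tree is 2-6 (3); add 6.
Step 2: cheapest edge leaving the tree is 2-3 (9); add 3.
Step 3: cheapest edge leaving the tree is 1-6 (11); add 1.
Step 4: cheapest edge leaving the tree is 0-3 (17); add 0.
Step 5: cheapest edge leaving the tree is 0-5 (3); add 5.
Step 6: cheapest edge leaving the tree is 4-5 (19); add 4.
The 3rd edge added is 1-6.

1-6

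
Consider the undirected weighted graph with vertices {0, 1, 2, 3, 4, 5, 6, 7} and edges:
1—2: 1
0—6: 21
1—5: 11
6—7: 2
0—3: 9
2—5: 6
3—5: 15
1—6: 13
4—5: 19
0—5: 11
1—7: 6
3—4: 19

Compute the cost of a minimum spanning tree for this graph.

54

Grow the tree from 4 using Prim:
Step 1: cheapest edge leaving the tree is 3—4 (19); add 3.
Step 2: cheapest edge leaving the tree is 0—3 (9); add 0.
Step 3: cheapest edge leaving the tree is 0—5 (11); add 5.
Step 4: cheapest edge leaving the tree is 2—5 (6); add 2.
Step 5: cheapest edge leaving the tree is 1—2 (1); add 1.
Step 6: cheapest edge leaving the tree is 1—7 (6); add 7.
Step 7: cheapest edge leaving the tree is 6—7 (2); add 6.
MST edges: 3—4, 0—3, 0—5, 2—5, 1—2, 1—7, 6—7; total weight 19+9+11+6+1+6+2 = 54.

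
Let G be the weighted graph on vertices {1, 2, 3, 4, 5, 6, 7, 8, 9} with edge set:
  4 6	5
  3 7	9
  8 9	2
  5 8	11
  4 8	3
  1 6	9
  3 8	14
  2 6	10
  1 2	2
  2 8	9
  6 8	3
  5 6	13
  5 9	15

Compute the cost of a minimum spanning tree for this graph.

53

Kruskal: consider edges lightest-first.
1 2 (2): add — endpoints in different components.
8 9 (2): add — endpoints in different components.
4 8 (3): add — endpoints in different components.
6 8 (3): add — endpoints in different components.
4 6 (5): skip — 4 and 6 already connected.
1 6 (9): add — endpoints in different components.
2 8 (9): skip — 2 and 8 already connected.
3 7 (9): add — endpoints in different components.
2 6 (10): skip — 2 and 6 already connected.
5 8 (11): add — endpoints in different components.
5 6 (13): skip — 5 and 6 already connected.
3 8 (14): add — endpoints in different components.
MST edges: 1 2, 8 9, 4 8, 6 8, 1 6, 3 7, 5 8, 3 8; total weight 2+2+3+3+9+9+11+14 = 53.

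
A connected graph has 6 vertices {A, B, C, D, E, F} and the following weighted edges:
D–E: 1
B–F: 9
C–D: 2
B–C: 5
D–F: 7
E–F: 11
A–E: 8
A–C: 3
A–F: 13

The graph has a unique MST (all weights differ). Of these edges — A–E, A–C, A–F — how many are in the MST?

1

Kruskal: consider edges lightest-first.
D–E (1): add — endpoints in different components.
C–D (2): add — endpoints in different components.
A–C (3): add — endpoints in different components.
B–C (5): add — endpoints in different components.
D–F (7): add — endpoints in different components.
MST edge set: {D–E, C–D, A–C, B–C, D–F}.
Of the listed edges, {A–C} are in the MST → 1.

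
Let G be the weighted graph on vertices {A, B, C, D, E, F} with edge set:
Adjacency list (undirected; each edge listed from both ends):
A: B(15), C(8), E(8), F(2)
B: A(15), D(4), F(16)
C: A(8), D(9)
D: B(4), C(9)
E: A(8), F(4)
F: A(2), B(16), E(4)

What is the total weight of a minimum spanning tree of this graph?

Sort edges by weight, then run Kruskal:
A F (2): add. Components now {A,F} {B} {C} {D} {E}
B D (4): add. Components now {A,F} {B,D} {C} {E}
E F (4): add. Components now {A,E,F} {B,D} {C}
A C (8): add. Components now {A,C,E,F} {B,D}
A E (8): skip — A and E already connected.
C D (9): add. Components now {A,B,C,D,E,F}
MST edges: A F, B D, E F, A C, C D; total weight 2+4+4+8+9 = 27.

27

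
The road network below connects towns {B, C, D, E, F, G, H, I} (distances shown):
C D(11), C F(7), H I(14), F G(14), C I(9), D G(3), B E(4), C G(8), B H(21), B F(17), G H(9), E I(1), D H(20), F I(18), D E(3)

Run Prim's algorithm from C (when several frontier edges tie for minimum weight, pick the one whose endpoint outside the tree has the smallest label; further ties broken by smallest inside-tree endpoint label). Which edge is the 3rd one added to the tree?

D-G

Prim's algorithm from C:
Step 1: cheapest edge leaving the tree is C F (7); add F.
Step 2: cheapest edge leaving the tree is C G (8); add G.
Step 3: cheapest edge leaving the tree is D G (3); add D.
Step 4: cheapest edge leaving the tree is D E (3); add E.
Step 5: cheapest edge leaving the tree is E I (1); add I.
Step 6: cheapest edge leaving the tree is B E (4); add B.
Step 7: cheapest edge leaving the tree is G H (9); add H.
The 3rd edge added is D G.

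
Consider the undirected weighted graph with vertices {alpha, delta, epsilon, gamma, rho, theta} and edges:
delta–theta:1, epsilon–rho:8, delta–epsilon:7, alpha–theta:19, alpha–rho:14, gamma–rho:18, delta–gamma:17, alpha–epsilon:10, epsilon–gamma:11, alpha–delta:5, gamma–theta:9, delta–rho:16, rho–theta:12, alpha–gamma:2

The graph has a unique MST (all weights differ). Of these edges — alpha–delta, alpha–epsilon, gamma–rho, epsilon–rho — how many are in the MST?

Kruskal's algorithm — process edges by increasing weight (ties by edge label):
delta–theta (1): add — endpoints in different components.
alpha–gamma (2): add — endpoints in different components.
alpha–delta (5): add — endpoints in different components.
delta–epsilon (7): add — endpoints in different components.
epsilon–rho (8): add — endpoints in different components.
MST edge set: {delta–theta, alpha–gamma, alpha–delta, delta–epsilon, epsilon–rho}.
Of the listed edges, {alpha–delta, epsilon–rho} are in the MST → 2.

2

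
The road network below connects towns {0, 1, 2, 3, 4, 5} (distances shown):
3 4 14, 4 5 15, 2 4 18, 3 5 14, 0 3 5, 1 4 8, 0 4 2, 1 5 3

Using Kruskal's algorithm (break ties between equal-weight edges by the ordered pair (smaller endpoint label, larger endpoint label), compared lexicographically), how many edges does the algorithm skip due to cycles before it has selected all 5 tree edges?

3

Kruskal: consider edges lightest-first.
0 4 (2): add. Components now {0,4} {1} {2} {3} {5}
1 5 (3): add. Components now {0,4} {1,5} {2} {3}
0 3 (5): add. Components now {0,3,4} {1,5} {2}
1 4 (8): add. Components now {0,1,3,4,5} {2}
3 4 (14): skip — 3 and 4 already connected.
3 5 (14): skip — 3 and 5 already connected.
4 5 (15): skip — 4 and 5 already connected.
2 4 (18): add. Components now {0,1,2,3,4,5}
Edges rejected before the tree was complete: 3.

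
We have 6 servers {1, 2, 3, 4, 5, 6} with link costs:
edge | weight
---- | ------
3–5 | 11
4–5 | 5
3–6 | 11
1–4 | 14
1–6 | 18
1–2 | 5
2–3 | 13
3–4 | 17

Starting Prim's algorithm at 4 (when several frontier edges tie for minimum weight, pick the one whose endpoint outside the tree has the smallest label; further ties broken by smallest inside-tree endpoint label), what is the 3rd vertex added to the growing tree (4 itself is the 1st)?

3

Prim, starting at 4.
Step 1: frontier [4–5 5, 1–4 14, 3–4 17] → take 4–5 (5); add 5.
Step 2: frontier [1–4 14, 3–4 17, 3–5 11] → take 3–5 (11); add 3.
Step 3: frontier [3–6 11, 2–3 13, 1–4 14] → take 3–6 (11); add 6.
Step 4: frontier [2–3 13, 1–4 14, 1–6 18] → take 2–3 (13); add 2.
Step 5: frontier [1–2 5, 1–4 14, 1–6 18] → take 1–2 (5); add 1.
Vertex order: 4, 5, 3, 6, 2, 1. The 3rd vertex is 3.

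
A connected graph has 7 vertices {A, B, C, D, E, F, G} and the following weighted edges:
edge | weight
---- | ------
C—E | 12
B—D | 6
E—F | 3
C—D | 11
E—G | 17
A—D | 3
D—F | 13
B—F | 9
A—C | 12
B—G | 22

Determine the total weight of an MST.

Kruskal's algorithm — process edges by increasing weight (ties by edge label):
A—D (3): add — endpoints in different components.
E—F (3): add — endpoints in different components.
B—D (6): add — endpoints in different components.
B—F (9): add — endpoints in different components.
C—D (11): add — endpoints in different components.
A—C (12): skip — A and C already connected.
C—E (12): skip — C and E already connected.
D—F (13): skip — D and F already connected.
E—G (17): add — endpoints in different components.
MST edges: A—D, E—F, B—D, B—F, C—D, E—G; total weight 3+3+6+9+11+17 = 49.

49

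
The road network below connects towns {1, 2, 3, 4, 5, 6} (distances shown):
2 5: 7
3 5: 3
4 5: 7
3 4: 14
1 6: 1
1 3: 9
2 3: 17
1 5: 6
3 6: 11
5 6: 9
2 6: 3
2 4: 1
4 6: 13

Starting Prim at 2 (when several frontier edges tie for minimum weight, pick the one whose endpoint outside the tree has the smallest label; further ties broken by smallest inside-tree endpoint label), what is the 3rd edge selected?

Prim's algorithm from 2:
Step 1: cheapest edge leaving the tree is 2 4 (1); add 4.
Step 2: cheapest edge leaving the tree is 2 6 (3); add 6.
Step 3: cheapest edge leaving the tree is 1 6 (1); add 1.
Step 4: cheapest edge leaving the tree is 1 5 (6); add 5.
Step 5: cheapest edge leaving the tree is 3 5 (3); add 3.
The 3rd edge added is 1 6.

1-6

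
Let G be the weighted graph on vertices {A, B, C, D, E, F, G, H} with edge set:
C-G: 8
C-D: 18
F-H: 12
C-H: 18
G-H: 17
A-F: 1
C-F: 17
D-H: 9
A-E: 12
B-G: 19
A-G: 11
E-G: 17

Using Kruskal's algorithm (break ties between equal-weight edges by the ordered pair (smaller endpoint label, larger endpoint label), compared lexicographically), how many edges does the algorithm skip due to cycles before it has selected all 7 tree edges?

Kruskal: consider edges lightest-first.
A-F (1): add — endpoints in different components.
C-G (8): add — endpoints in different components.
D-H (9): add — endpoints in different components.
A-G (11): add — endpoints in different components.
A-E (12): add — endpoints in different components.
F-H (12): add — endpoints in different components.
C-F (17): skip — C and F already connected.
E-G (17): skip — E and G already connected.
G-H (17): skip — G and H already connected.
C-D (18): skip — C and D already connected.
C-H (18): skip — C and H already connected.
B-G (19): add — endpoints in different components.
Edges rejected before the tree was complete: 5.

5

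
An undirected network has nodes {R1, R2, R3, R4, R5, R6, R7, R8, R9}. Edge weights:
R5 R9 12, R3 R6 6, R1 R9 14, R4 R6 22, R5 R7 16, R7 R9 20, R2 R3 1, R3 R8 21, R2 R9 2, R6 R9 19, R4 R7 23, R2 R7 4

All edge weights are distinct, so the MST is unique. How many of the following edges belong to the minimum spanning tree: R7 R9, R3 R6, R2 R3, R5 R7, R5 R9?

3

Kruskal's algorithm — process edges by increasing weight (ties by edge label):
R2 R3 (1): add — endpoints in different components.
R2 R9 (2): add — endpoints in different components.
R2 R7 (4): add — endpoints in different components.
R3 R6 (6): add — endpoints in different components.
R5 R9 (12): add — endpoints in different components.
R1 R9 (14): add — endpoints in different components.
R5 R7 (16): skip — R7 and R5 already connected.
R6 R9 (19): skip — R6 and R9 already connected.
R7 R9 (20): skip — R9 and R7 already connected.
R3 R8 (21): add — endpoints in different components.
R4 R6 (22): add — endpoints in different components.
MST edge set: {R2 R3, R2 R9, R2 R7, R3 R6, R5 R9, R1 R9, R3 R8, R4 R6}.
Of the listed edges, {R3 R6, R2 R3, R5 R9} are in the MST → 3.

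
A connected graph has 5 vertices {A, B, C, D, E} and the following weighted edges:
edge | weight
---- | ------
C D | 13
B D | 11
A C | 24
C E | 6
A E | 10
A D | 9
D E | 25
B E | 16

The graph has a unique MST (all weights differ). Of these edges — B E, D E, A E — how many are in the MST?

Kruskal's algorithm — process edges by increasing weight (ties by edge label):
C E (6): add — endpoints in different components.
A D (9): add — endpoints in different components.
A E (10): add — endpoints in different components.
B D (11): add — endpoints in different components.
MST edge set: {C E, A D, A E, B D}.
Of the listed edges, {A E} are in the MST → 1.

1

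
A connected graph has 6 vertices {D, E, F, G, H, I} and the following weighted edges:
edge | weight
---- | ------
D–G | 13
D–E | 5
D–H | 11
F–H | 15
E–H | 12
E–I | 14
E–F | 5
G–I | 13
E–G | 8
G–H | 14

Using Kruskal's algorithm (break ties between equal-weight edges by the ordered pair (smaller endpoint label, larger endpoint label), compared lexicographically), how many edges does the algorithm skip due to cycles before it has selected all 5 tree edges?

2

Kruskal: consider edges lightest-first.
D–E (5): add. Components now {D,E} {F} {G} {H} {I}
E–F (5): add. Components now {D,E,F} {G} {H} {I}
E–G (8): add. Components now {D,E,F,G} {H} {I}
D–H (11): add. Components now {D,E,F,G,H} {I}
E–H (12): skip — E and H already connected.
D–G (13): skip — D and G already connected.
G–I (13): add. Components now {D,E,F,G,H,I}
Edges rejected before the tree was complete: 2.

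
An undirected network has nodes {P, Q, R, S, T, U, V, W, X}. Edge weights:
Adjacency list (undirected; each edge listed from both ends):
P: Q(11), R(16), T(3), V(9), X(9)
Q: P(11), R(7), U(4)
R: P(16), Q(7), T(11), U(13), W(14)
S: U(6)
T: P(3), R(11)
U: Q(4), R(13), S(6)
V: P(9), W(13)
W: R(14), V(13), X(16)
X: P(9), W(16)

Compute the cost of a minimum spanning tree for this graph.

62

Grow the tree from R using Prim:
Step 1: frontier [Q–R 7, R–T 11, R–U 13, R–W 14, P–R 16] → take Q–R (7); add Q.
Step 2: frontier [Q–U 4, P–Q 11, R–T 11, R–U 13, R–W 14, P–R 16] → take Q–U (4); add U.
Step 3: frontier [P–Q 11, R–T 11, R–W 14, P–R 16, S–U 6] → take S–U (6); add S.
Step 4: frontier [P–Q 11, R–T 11, R–W 14, P–R 16] → take P–Q (11); add P.
Step 5: frontier [P–T 3, P–V 9, P–X 9, R–T 11, R–W 14] → take P–T (3); add T.
Step 6: frontier [P–V 9, P–X 9, R–W 14] → take P–V (9); add V.
Step 7: frontier [P–X 9, R–W 14, V–W 13] → take P–X (9); add X.
Step 8: frontier [R–W 14, V–W 13, W–X 16] → take V–W (13); add W.
MST edges: Q–R, Q–U, S–U, P–Q, P–T, P–V, P–X, V–W; total weight 7+4+6+11+3+9+9+13 = 62.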